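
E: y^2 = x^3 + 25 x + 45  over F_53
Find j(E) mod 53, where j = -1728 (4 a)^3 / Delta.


Delta = -16(4 a^3 + 27 b^2) mod 53 = 22
-1728 * (4 a)^3 = -1728 * (4*25)^3 mod 53 = 22
j = 22 * 22^(-1) mod 53 = 1

j = 1 (mod 53)


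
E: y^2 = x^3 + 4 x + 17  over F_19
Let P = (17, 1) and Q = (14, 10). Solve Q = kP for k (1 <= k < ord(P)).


Enumerate multiples of P until we hit Q = (14, 10):
  1P = (17, 1)
  2P = (11, 9)
  3P = (16, 4)
  4P = (14, 9)
  5P = (12, 11)
  6P = (13, 10)
  7P = (0, 13)
  8P = (0, 6)
  9P = (13, 9)
  10P = (12, 8)
  11P = (14, 10)
Match found at i = 11.

k = 11


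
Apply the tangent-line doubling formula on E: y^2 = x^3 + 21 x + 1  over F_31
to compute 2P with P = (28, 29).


Doubling: s = (3 x1^2 + a) / (2 y1)
s = (3*28^2 + 21) / (2*29) mod 31 = 19
x3 = s^2 - 2 x1 mod 31 = 19^2 - 2*28 = 26
y3 = s (x1 - x3) - y1 mod 31 = 19 * (28 - 26) - 29 = 9

2P = (26, 9)


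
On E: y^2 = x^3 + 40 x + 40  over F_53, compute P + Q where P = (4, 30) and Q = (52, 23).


P != Q, so use the chord formula.
s = (y2 - y1) / (x2 - x1) = (46) / (48) mod 53 = 12
x3 = s^2 - x1 - x2 mod 53 = 12^2 - 4 - 52 = 35
y3 = s (x1 - x3) - y1 mod 53 = 12 * (4 - 35) - 30 = 22

P + Q = (35, 22)


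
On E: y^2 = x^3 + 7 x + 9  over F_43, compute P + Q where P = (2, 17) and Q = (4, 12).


P != Q, so use the chord formula.
s = (y2 - y1) / (x2 - x1) = (38) / (2) mod 43 = 19
x3 = s^2 - x1 - x2 mod 43 = 19^2 - 2 - 4 = 11
y3 = s (x1 - x3) - y1 mod 43 = 19 * (2 - 11) - 17 = 27

P + Q = (11, 27)


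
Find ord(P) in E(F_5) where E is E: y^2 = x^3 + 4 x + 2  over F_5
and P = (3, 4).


Compute successive multiples of P until we hit O:
  1P = (3, 4)
  2P = (3, 1)
  3P = O

ord(P) = 3


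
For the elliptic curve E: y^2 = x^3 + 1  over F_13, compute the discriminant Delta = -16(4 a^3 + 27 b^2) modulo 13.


4 a^3 + 27 b^2 = 4*0^3 + 27*1^2 = 0 + 27 = 27
Delta = -16 * (27) = -432
Delta mod 13 = 10

Delta = 10 (mod 13)


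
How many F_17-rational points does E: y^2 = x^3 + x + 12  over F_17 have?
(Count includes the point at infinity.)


For each x in F_17, count y with y^2 = x^3 + 1 x + 12 mod 17:
  x = 3: RHS = 8, y in [5, 12]  -> 2 point(s)
  x = 6: RHS = 13, y in [8, 9]  -> 2 point(s)
  x = 9: RHS = 2, y in [6, 11]  -> 2 point(s)
  x = 10: RHS = 2, y in [6, 11]  -> 2 point(s)
  x = 12: RHS = 1, y in [1, 16]  -> 2 point(s)
  x = 14: RHS = 16, y in [4, 13]  -> 2 point(s)
  x = 15: RHS = 2, y in [6, 11]  -> 2 point(s)
Affine points: 14. Add the point at infinity: total = 15.

#E(F_17) = 15


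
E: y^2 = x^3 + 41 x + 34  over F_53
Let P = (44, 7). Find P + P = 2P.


Doubling: s = (3 x1^2 + a) / (2 y1)
s = (3*44^2 + 41) / (2*7) mod 53 = 43
x3 = s^2 - 2 x1 mod 53 = 43^2 - 2*44 = 12
y3 = s (x1 - x3) - y1 mod 53 = 43 * (44 - 12) - 7 = 44

2P = (12, 44)


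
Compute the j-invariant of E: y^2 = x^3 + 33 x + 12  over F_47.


Delta = -16(4 a^3 + 27 b^2) mod 47 = 44
-1728 * (4 a)^3 = -1728 * (4*33)^3 mod 47 = 18
j = 18 * 44^(-1) mod 47 = 41

j = 41 (mod 47)


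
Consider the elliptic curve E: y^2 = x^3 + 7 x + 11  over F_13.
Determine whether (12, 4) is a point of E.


Check whether y^2 = x^3 + 7 x + 11 (mod 13) for (x, y) = (12, 4).
LHS: y^2 = 4^2 mod 13 = 3
RHS: x^3 + 7 x + 11 = 12^3 + 7*12 + 11 mod 13 = 3
LHS = RHS

Yes, on the curve


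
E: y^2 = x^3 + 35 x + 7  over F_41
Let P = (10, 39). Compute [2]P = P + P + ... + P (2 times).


k = 2 = 10_2 (binary, LSB first: 01)
Double-and-add from P = (10, 39):
  bit 0 = 0: acc unchanged = O
  bit 1 = 1: acc = O + (1, 17) = (1, 17)

2P = (1, 17)


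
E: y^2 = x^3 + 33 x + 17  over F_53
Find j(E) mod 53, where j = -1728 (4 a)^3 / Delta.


Delta = -16(4 a^3 + 27 b^2) mod 53 = 40
-1728 * (4 a)^3 = -1728 * (4*33)^3 mod 53 = 4
j = 4 * 40^(-1) mod 53 = 16

j = 16 (mod 53)


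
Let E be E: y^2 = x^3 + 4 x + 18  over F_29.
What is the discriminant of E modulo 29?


4 a^3 + 27 b^2 = 4*4^3 + 27*18^2 = 256 + 8748 = 9004
Delta = -16 * (9004) = -144064
Delta mod 29 = 8

Delta = 8 (mod 29)


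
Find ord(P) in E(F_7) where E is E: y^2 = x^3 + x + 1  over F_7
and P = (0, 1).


Compute successive multiples of P until we hit O:
  1P = (0, 1)
  2P = (2, 5)
  3P = (2, 2)
  4P = (0, 6)
  5P = O

ord(P) = 5


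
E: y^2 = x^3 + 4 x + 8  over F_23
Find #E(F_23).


For each x in F_23, count y with y^2 = x^3 + 4 x + 8 mod 23:
  x = 0: RHS = 8, y in [10, 13]  -> 2 point(s)
  x = 1: RHS = 13, y in [6, 17]  -> 2 point(s)
  x = 2: RHS = 1, y in [1, 22]  -> 2 point(s)
  x = 3: RHS = 1, y in [1, 22]  -> 2 point(s)
  x = 6: RHS = 18, y in [8, 15]  -> 2 point(s)
  x = 8: RHS = 0, y in [0]  -> 1 point(s)
  x = 10: RHS = 13, y in [6, 17]  -> 2 point(s)
  x = 11: RHS = 3, y in [7, 16]  -> 2 point(s)
  x = 12: RHS = 13, y in [6, 17]  -> 2 point(s)
  x = 13: RHS = 3, y in [7, 16]  -> 2 point(s)
  x = 14: RHS = 2, y in [5, 18]  -> 2 point(s)
  x = 15: RHS = 16, y in [4, 19]  -> 2 point(s)
  x = 18: RHS = 1, y in [1, 22]  -> 2 point(s)
  x = 22: RHS = 3, y in [7, 16]  -> 2 point(s)
Affine points: 27. Add the point at infinity: total = 28.

#E(F_23) = 28


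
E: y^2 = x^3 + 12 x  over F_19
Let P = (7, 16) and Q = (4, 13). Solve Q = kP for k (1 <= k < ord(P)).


Enumerate multiples of P until we hit Q = (4, 13):
  1P = (7, 16)
  2P = (9, 18)
  3P = (4, 6)
  4P = (17, 14)
  5P = (11, 0)
  6P = (17, 5)
  7P = (4, 13)
Match found at i = 7.

k = 7


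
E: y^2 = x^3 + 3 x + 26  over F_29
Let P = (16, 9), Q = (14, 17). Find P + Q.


P != Q, so use the chord formula.
s = (y2 - y1) / (x2 - x1) = (8) / (27) mod 29 = 25
x3 = s^2 - x1 - x2 mod 29 = 25^2 - 16 - 14 = 15
y3 = s (x1 - x3) - y1 mod 29 = 25 * (16 - 15) - 9 = 16

P + Q = (15, 16)


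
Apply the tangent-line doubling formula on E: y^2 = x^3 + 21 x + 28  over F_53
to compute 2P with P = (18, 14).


Doubling: s = (3 x1^2 + a) / (2 y1)
s = (3*18^2 + 21) / (2*14) mod 53 = 26
x3 = s^2 - 2 x1 mod 53 = 26^2 - 2*18 = 4
y3 = s (x1 - x3) - y1 mod 53 = 26 * (18 - 4) - 14 = 32

2P = (4, 32)


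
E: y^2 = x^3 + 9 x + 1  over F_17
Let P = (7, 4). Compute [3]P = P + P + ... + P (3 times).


k = 3 = 11_2 (binary, LSB first: 11)
Double-and-add from P = (7, 4):
  bit 0 = 1: acc = O + (7, 4) = (7, 4)
  bit 1 = 1: acc = (7, 4) + (5, 1) = (3, 2)

3P = (3, 2)


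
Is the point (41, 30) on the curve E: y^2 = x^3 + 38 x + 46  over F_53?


Check whether y^2 = x^3 + 38 x + 46 (mod 53) for (x, y) = (41, 30).
LHS: y^2 = 30^2 mod 53 = 52
RHS: x^3 + 38 x + 46 = 41^3 + 38*41 + 46 mod 53 = 35
LHS != RHS

No, not on the curve


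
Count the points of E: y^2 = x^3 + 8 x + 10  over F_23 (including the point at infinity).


For each x in F_23, count y with y^2 = x^3 + 8 x + 10 mod 23:
  x = 7: RHS = 18, y in [8, 15]  -> 2 point(s)
  x = 9: RHS = 6, y in [11, 12]  -> 2 point(s)
  x = 10: RHS = 9, y in [3, 20]  -> 2 point(s)
  x = 11: RHS = 3, y in [7, 16]  -> 2 point(s)
  x = 15: RHS = 9, y in [3, 20]  -> 2 point(s)
  x = 16: RHS = 2, y in [5, 18]  -> 2 point(s)
  x = 18: RHS = 6, y in [11, 12]  -> 2 point(s)
  x = 19: RHS = 6, y in [11, 12]  -> 2 point(s)
  x = 21: RHS = 9, y in [3, 20]  -> 2 point(s)
  x = 22: RHS = 1, y in [1, 22]  -> 2 point(s)
Affine points: 20. Add the point at infinity: total = 21.

#E(F_23) = 21


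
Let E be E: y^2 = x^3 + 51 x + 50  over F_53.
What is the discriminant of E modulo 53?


4 a^3 + 27 b^2 = 4*51^3 + 27*50^2 = 530604 + 67500 = 598104
Delta = -16 * (598104) = -9569664
Delta mod 53 = 16

Delta = 16 (mod 53)


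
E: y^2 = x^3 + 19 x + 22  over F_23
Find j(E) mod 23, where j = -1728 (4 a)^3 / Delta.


Delta = -16(4 a^3 + 27 b^2) mod 23 = 7
-1728 * (4 a)^3 = -1728 * (4*19)^3 mod 23 = 6
j = 6 * 7^(-1) mod 23 = 14

j = 14 (mod 23)


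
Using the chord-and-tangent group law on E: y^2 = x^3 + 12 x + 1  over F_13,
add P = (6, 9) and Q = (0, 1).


P != Q, so use the chord formula.
s = (y2 - y1) / (x2 - x1) = (5) / (7) mod 13 = 10
x3 = s^2 - x1 - x2 mod 13 = 10^2 - 6 - 0 = 3
y3 = s (x1 - x3) - y1 mod 13 = 10 * (6 - 3) - 9 = 8

P + Q = (3, 8)


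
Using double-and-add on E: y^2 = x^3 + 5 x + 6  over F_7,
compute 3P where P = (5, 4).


k = 3 = 11_2 (binary, LSB first: 11)
Double-and-add from P = (5, 4):
  bit 0 = 1: acc = O + (5, 4) = (5, 4)
  bit 1 = 1: acc = (5, 4) + (6, 0) = (5, 3)

3P = (5, 3)


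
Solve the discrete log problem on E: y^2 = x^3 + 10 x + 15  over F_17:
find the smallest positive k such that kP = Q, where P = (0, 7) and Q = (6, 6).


Enumerate multiples of P until we hit Q = (6, 6):
  1P = (0, 7)
  2P = (13, 8)
  3P = (3, 15)
  4P = (6, 11)
  5P = (2, 3)
  6P = (2, 14)
  7P = (6, 6)
Match found at i = 7.

k = 7


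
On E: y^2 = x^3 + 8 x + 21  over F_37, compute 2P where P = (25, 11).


Doubling: s = (3 x1^2 + a) / (2 y1)
s = (3*25^2 + 8) / (2*11) mod 37 = 20
x3 = s^2 - 2 x1 mod 37 = 20^2 - 2*25 = 17
y3 = s (x1 - x3) - y1 mod 37 = 20 * (25 - 17) - 11 = 1

2P = (17, 1)


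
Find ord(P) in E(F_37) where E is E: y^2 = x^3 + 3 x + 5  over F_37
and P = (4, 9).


Compute successive multiples of P until we hit O:
  1P = (4, 9)
  2P = (36, 36)
  3P = (1, 34)
  4P = (11, 0)
  5P = (1, 3)
  6P = (36, 1)
  7P = (4, 28)
  8P = O

ord(P) = 8


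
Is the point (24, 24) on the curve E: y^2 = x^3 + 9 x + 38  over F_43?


Check whether y^2 = x^3 + 9 x + 38 (mod 43) for (x, y) = (24, 24).
LHS: y^2 = 24^2 mod 43 = 17
RHS: x^3 + 9 x + 38 = 24^3 + 9*24 + 38 mod 43 = 17
LHS = RHS

Yes, on the curve


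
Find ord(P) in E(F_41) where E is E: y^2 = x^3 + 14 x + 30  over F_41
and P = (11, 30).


Compute successive multiples of P until we hit O:
  1P = (11, 30)
  2P = (11, 11)
  3P = O

ord(P) = 3


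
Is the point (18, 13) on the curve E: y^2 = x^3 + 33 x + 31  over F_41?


Check whether y^2 = x^3 + 33 x + 31 (mod 41) for (x, y) = (18, 13).
LHS: y^2 = 13^2 mod 41 = 5
RHS: x^3 + 33 x + 31 = 18^3 + 33*18 + 31 mod 41 = 20
LHS != RHS

No, not on the curve


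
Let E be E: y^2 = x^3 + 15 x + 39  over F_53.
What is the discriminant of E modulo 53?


4 a^3 + 27 b^2 = 4*15^3 + 27*39^2 = 13500 + 41067 = 54567
Delta = -16 * (54567) = -873072
Delta mod 53 = 50

Delta = 50 (mod 53)


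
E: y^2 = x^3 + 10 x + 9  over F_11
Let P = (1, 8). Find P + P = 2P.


Doubling: s = (3 x1^2 + a) / (2 y1)
s = (3*1^2 + 10) / (2*8) mod 11 = 7
x3 = s^2 - 2 x1 mod 11 = 7^2 - 2*1 = 3
y3 = s (x1 - x3) - y1 mod 11 = 7 * (1 - 3) - 8 = 0

2P = (3, 0)


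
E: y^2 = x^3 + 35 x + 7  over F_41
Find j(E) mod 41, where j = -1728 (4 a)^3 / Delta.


Delta = -16(4 a^3 + 27 b^2) mod 41 = 36
-1728 * (4 a)^3 = -1728 * (4*35)^3 mod 41 = 1
j = 1 * 36^(-1) mod 41 = 8

j = 8 (mod 41)


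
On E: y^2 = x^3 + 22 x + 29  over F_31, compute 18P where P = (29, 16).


k = 18 = 10010_2 (binary, LSB first: 01001)
Double-and-add from P = (29, 16):
  bit 0 = 0: acc unchanged = O
  bit 1 = 1: acc = O + (13, 1) = (13, 1)
  bit 2 = 0: acc unchanged = (13, 1)
  bit 3 = 0: acc unchanged = (13, 1)
  bit 4 = 1: acc = (13, 1) + (24, 20) = (8, 2)

18P = (8, 2)


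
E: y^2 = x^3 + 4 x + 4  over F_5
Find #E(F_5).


For each x in F_5, count y with y^2 = x^3 + 4 x + 4 mod 5:
  x = 0: RHS = 4, y in [2, 3]  -> 2 point(s)
  x = 1: RHS = 4, y in [2, 3]  -> 2 point(s)
  x = 2: RHS = 0, y in [0]  -> 1 point(s)
  x = 4: RHS = 4, y in [2, 3]  -> 2 point(s)
Affine points: 7. Add the point at infinity: total = 8.

#E(F_5) = 8


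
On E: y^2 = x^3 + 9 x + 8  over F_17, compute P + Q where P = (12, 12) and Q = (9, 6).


P != Q, so use the chord formula.
s = (y2 - y1) / (x2 - x1) = (11) / (14) mod 17 = 2
x3 = s^2 - x1 - x2 mod 17 = 2^2 - 12 - 9 = 0
y3 = s (x1 - x3) - y1 mod 17 = 2 * (12 - 0) - 12 = 12

P + Q = (0, 12)


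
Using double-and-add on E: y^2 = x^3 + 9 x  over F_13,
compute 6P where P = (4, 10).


k = 6 = 110_2 (binary, LSB first: 011)
Double-and-add from P = (4, 10):
  bit 0 = 0: acc unchanged = O
  bit 1 = 1: acc = O + (1, 7) = (1, 7)
  bit 2 = 1: acc = (1, 7) + (12, 4) = (12, 9)

6P = (12, 9)


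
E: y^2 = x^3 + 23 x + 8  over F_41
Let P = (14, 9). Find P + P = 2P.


Doubling: s = (3 x1^2 + a) / (2 y1)
s = (3*14^2 + 23) / (2*9) mod 41 = 18
x3 = s^2 - 2 x1 mod 41 = 18^2 - 2*14 = 9
y3 = s (x1 - x3) - y1 mod 41 = 18 * (14 - 9) - 9 = 40

2P = (9, 40)


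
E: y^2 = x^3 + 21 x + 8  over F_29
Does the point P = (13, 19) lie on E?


Check whether y^2 = x^3 + 21 x + 8 (mod 29) for (x, y) = (13, 19).
LHS: y^2 = 19^2 mod 29 = 13
RHS: x^3 + 21 x + 8 = 13^3 + 21*13 + 8 mod 29 = 13
LHS = RHS

Yes, on the curve


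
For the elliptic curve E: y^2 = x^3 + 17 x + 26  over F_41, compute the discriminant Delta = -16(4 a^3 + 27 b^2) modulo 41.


4 a^3 + 27 b^2 = 4*17^3 + 27*26^2 = 19652 + 18252 = 37904
Delta = -16 * (37904) = -606464
Delta mod 41 = 8

Delta = 8 (mod 41)


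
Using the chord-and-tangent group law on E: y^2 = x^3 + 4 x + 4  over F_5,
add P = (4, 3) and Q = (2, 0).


P != Q, so use the chord formula.
s = (y2 - y1) / (x2 - x1) = (2) / (3) mod 5 = 4
x3 = s^2 - x1 - x2 mod 5 = 4^2 - 4 - 2 = 0
y3 = s (x1 - x3) - y1 mod 5 = 4 * (4 - 0) - 3 = 3

P + Q = (0, 3)


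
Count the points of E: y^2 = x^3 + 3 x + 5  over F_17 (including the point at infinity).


For each x in F_17, count y with y^2 = x^3 + 3 x + 5 mod 17:
  x = 1: RHS = 9, y in [3, 14]  -> 2 point(s)
  x = 2: RHS = 2, y in [6, 11]  -> 2 point(s)
  x = 4: RHS = 13, y in [8, 9]  -> 2 point(s)
  x = 5: RHS = 9, y in [3, 14]  -> 2 point(s)
  x = 6: RHS = 1, y in [1, 16]  -> 2 point(s)
  x = 9: RHS = 13, y in [8, 9]  -> 2 point(s)
  x = 10: RHS = 15, y in [7, 10]  -> 2 point(s)
  x = 11: RHS = 9, y in [3, 14]  -> 2 point(s)
  x = 12: RHS = 1, y in [1, 16]  -> 2 point(s)
  x = 15: RHS = 8, y in [5, 12]  -> 2 point(s)
  x = 16: RHS = 1, y in [1, 16]  -> 2 point(s)
Affine points: 22. Add the point at infinity: total = 23.

#E(F_17) = 23


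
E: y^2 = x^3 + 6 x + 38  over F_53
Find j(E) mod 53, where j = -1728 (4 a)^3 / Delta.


Delta = -16(4 a^3 + 27 b^2) mod 53 = 11
-1728 * (4 a)^3 = -1728 * (4*6)^3 mod 53 = 23
j = 23 * 11^(-1) mod 53 = 31

j = 31 (mod 53)


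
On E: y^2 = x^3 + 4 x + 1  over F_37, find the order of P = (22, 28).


Compute successive multiples of P until we hit O:
  1P = (22, 28)
  2P = (3, 22)
  3P = (8, 29)
  4P = (34, 31)
  5P = (25, 36)
  6P = (30, 0)
  7P = (25, 1)
  8P = (34, 6)
  ... (continuing to 12P)
  12P = O

ord(P) = 12


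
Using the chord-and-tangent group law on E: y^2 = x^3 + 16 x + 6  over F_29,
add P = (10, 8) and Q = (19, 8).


P != Q, so use the chord formula.
s = (y2 - y1) / (x2 - x1) = (0) / (9) mod 29 = 0
x3 = s^2 - x1 - x2 mod 29 = 0^2 - 10 - 19 = 0
y3 = s (x1 - x3) - y1 mod 29 = 0 * (10 - 0) - 8 = 21

P + Q = (0, 21)


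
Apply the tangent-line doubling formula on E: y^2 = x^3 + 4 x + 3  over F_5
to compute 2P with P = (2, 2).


Doubling: s = (3 x1^2 + a) / (2 y1)
s = (3*2^2 + 4) / (2*2) mod 5 = 4
x3 = s^2 - 2 x1 mod 5 = 4^2 - 2*2 = 2
y3 = s (x1 - x3) - y1 mod 5 = 4 * (2 - 2) - 2 = 3

2P = (2, 3)


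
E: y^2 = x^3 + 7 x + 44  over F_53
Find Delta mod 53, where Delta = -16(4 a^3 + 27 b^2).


4 a^3 + 27 b^2 = 4*7^3 + 27*44^2 = 1372 + 52272 = 53644
Delta = -16 * (53644) = -858304
Delta mod 53 = 31

Delta = 31 (mod 53)


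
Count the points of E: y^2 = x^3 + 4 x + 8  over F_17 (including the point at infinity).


For each x in F_17, count y with y^2 = x^3 + 4 x + 8 mod 17:
  x = 0: RHS = 8, y in [5, 12]  -> 2 point(s)
  x = 1: RHS = 13, y in [8, 9]  -> 2 point(s)
  x = 3: RHS = 13, y in [8, 9]  -> 2 point(s)
  x = 5: RHS = 0, y in [0]  -> 1 point(s)
  x = 8: RHS = 8, y in [5, 12]  -> 2 point(s)
  x = 9: RHS = 8, y in [5, 12]  -> 2 point(s)
  x = 12: RHS = 16, y in [4, 13]  -> 2 point(s)
  x = 13: RHS = 13, y in [8, 9]  -> 2 point(s)
  x = 15: RHS = 9, y in [3, 14]  -> 2 point(s)
Affine points: 17. Add the point at infinity: total = 18.

#E(F_17) = 18


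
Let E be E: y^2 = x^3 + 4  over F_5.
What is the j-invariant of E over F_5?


Delta = -16(4 a^3 + 27 b^2) mod 5 = 3
-1728 * (4 a)^3 = -1728 * (4*0)^3 mod 5 = 0
j = 0 * 3^(-1) mod 5 = 0

j = 0 (mod 5)


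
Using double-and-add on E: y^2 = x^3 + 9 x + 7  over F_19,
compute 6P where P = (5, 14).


k = 6 = 110_2 (binary, LSB first: 011)
Double-and-add from P = (5, 14):
  bit 0 = 0: acc unchanged = O
  bit 1 = 1: acc = O + (18, 4) = (18, 4)
  bit 2 = 1: acc = (18, 4) + (9, 0) = (18, 15)

6P = (18, 15)


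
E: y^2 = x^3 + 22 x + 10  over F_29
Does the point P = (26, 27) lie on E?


Check whether y^2 = x^3 + 22 x + 10 (mod 29) for (x, y) = (26, 27).
LHS: y^2 = 27^2 mod 29 = 4
RHS: x^3 + 22 x + 10 = 26^3 + 22*26 + 10 mod 29 = 4
LHS = RHS

Yes, on the curve


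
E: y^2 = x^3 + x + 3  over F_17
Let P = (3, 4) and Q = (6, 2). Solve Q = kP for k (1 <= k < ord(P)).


Enumerate multiples of P until we hit Q = (6, 2):
  1P = (3, 4)
  2P = (2, 8)
  3P = (11, 11)
  4P = (12, 3)
  5P = (6, 2)
Match found at i = 5.

k = 5


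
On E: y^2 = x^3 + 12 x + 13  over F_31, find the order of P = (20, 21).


Compute successive multiples of P until we hit O:
  1P = (20, 21)
  2P = (19, 30)
  3P = (11, 22)
  4P = (18, 27)
  5P = (2, 18)
  6P = (3, 18)
  7P = (12, 26)
  8P = (27, 26)
  ... (continuing to 34P)
  34P = O

ord(P) = 34


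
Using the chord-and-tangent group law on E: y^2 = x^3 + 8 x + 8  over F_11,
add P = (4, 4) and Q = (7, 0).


P != Q, so use the chord formula.
s = (y2 - y1) / (x2 - x1) = (7) / (3) mod 11 = 6
x3 = s^2 - x1 - x2 mod 11 = 6^2 - 4 - 7 = 3
y3 = s (x1 - x3) - y1 mod 11 = 6 * (4 - 3) - 4 = 2

P + Q = (3, 2)


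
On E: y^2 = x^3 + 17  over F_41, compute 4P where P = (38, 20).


k = 4 = 100_2 (binary, LSB first: 001)
Double-and-add from P = (38, 20):
  bit 0 = 0: acc unchanged = O
  bit 1 = 0: acc unchanged = O
  bit 2 = 1: acc = O + (38, 20) = (38, 20)

4P = (38, 20)


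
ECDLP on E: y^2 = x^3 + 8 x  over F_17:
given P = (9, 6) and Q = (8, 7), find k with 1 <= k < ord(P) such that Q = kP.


Enumerate multiples of P until we hit Q = (8, 7):
  1P = (9, 6)
  2P = (1, 14)
  3P = (8, 10)
  4P = (16, 5)
  5P = (0, 0)
  6P = (16, 12)
  7P = (8, 7)
Match found at i = 7.

k = 7


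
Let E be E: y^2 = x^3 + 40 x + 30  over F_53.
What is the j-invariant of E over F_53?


Delta = -16(4 a^3 + 27 b^2) mod 53 = 7
-1728 * (4 a)^3 = -1728 * (4*40)^3 mod 53 = 21
j = 21 * 7^(-1) mod 53 = 3

j = 3 (mod 53)


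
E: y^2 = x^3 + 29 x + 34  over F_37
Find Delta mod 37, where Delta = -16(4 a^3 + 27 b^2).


4 a^3 + 27 b^2 = 4*29^3 + 27*34^2 = 97556 + 31212 = 128768
Delta = -16 * (128768) = -2060288
Delta mod 37 = 20

Delta = 20 (mod 37)


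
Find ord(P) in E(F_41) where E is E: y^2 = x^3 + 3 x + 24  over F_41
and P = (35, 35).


Compute successive multiples of P until we hit O:
  1P = (35, 35)
  2P = (13, 28)
  3P = (33, 29)
  4P = (23, 1)
  5P = (40, 26)
  6P = (25, 29)
  7P = (24, 29)
  8P = (5, 0)
  ... (continuing to 16P)
  16P = O

ord(P) = 16


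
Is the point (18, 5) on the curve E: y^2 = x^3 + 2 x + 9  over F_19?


Check whether y^2 = x^3 + 2 x + 9 (mod 19) for (x, y) = (18, 5).
LHS: y^2 = 5^2 mod 19 = 6
RHS: x^3 + 2 x + 9 = 18^3 + 2*18 + 9 mod 19 = 6
LHS = RHS

Yes, on the curve


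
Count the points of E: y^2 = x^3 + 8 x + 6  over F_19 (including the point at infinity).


For each x in F_19, count y with y^2 = x^3 + 8 x + 6 mod 19:
  x = 0: RHS = 6, y in [5, 14]  -> 2 point(s)
  x = 2: RHS = 11, y in [7, 12]  -> 2 point(s)
  x = 3: RHS = 0, y in [0]  -> 1 point(s)
  x = 4: RHS = 7, y in [8, 11]  -> 2 point(s)
  x = 5: RHS = 0, y in [0]  -> 1 point(s)
  x = 6: RHS = 4, y in [2, 17]  -> 2 point(s)
  x = 7: RHS = 6, y in [5, 14]  -> 2 point(s)
  x = 9: RHS = 9, y in [3, 16]  -> 2 point(s)
  x = 11: RHS = 0, y in [0]  -> 1 point(s)
  x = 12: RHS = 6, y in [5, 14]  -> 2 point(s)
  x = 15: RHS = 5, y in [9, 10]  -> 2 point(s)
  x = 17: RHS = 1, y in [1, 18]  -> 2 point(s)
  x = 18: RHS = 16, y in [4, 15]  -> 2 point(s)
Affine points: 23. Add the point at infinity: total = 24.

#E(F_19) = 24


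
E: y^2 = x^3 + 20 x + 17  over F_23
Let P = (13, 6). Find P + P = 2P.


Doubling: s = (3 x1^2 + a) / (2 y1)
s = (3*13^2 + 20) / (2*6) mod 23 = 19
x3 = s^2 - 2 x1 mod 23 = 19^2 - 2*13 = 13
y3 = s (x1 - x3) - y1 mod 23 = 19 * (13 - 13) - 6 = 17

2P = (13, 17)


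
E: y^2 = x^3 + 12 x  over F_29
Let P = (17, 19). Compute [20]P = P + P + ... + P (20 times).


k = 20 = 10100_2 (binary, LSB first: 00101)
Double-and-add from P = (17, 19):
  bit 0 = 0: acc unchanged = O
  bit 1 = 0: acc unchanged = O
  bit 2 = 1: acc = O + (1, 10) = (1, 10)
  bit 3 = 0: acc unchanged = (1, 10)
  bit 4 = 1: acc = (1, 10) + (28, 4) = (9, 24)

20P = (9, 24)


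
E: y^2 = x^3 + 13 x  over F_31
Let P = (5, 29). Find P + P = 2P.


Doubling: s = (3 x1^2 + a) / (2 y1)
s = (3*5^2 + 13) / (2*29) mod 31 = 9
x3 = s^2 - 2 x1 mod 31 = 9^2 - 2*5 = 9
y3 = s (x1 - x3) - y1 mod 31 = 9 * (5 - 9) - 29 = 28

2P = (9, 28)


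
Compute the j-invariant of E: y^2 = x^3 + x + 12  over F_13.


Delta = -16(4 a^3 + 27 b^2) mod 13 = 11
-1728 * (4 a)^3 = -1728 * (4*1)^3 mod 13 = 12
j = 12 * 11^(-1) mod 13 = 7

j = 7 (mod 13)


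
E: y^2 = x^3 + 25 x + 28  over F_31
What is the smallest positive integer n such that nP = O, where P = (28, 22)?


Compute successive multiples of P until we hit O:
  1P = (28, 22)
  2P = (22, 2)
  3P = (30, 23)
  4P = (12, 17)
  5P = (29, 30)
  6P = (7, 22)
  7P = (27, 9)
  8P = (21, 7)
  ... (continuing to 23P)
  23P = O

ord(P) = 23


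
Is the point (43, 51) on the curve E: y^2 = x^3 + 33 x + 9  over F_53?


Check whether y^2 = x^3 + 33 x + 9 (mod 53) for (x, y) = (43, 51).
LHS: y^2 = 51^2 mod 53 = 4
RHS: x^3 + 33 x + 9 = 43^3 + 33*43 + 9 mod 53 = 4
LHS = RHS

Yes, on the curve


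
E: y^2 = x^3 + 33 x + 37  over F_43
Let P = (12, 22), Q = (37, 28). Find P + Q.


P != Q, so use the chord formula.
s = (y2 - y1) / (x2 - x1) = (6) / (25) mod 43 = 14
x3 = s^2 - x1 - x2 mod 43 = 14^2 - 12 - 37 = 18
y3 = s (x1 - x3) - y1 mod 43 = 14 * (12 - 18) - 22 = 23

P + Q = (18, 23)


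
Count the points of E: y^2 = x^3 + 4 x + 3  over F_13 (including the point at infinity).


For each x in F_13, count y with y^2 = x^3 + 4 x + 3 mod 13:
  x = 0: RHS = 3, y in [4, 9]  -> 2 point(s)
  x = 3: RHS = 3, y in [4, 9]  -> 2 point(s)
  x = 6: RHS = 9, y in [3, 10]  -> 2 point(s)
  x = 7: RHS = 10, y in [6, 7]  -> 2 point(s)
  x = 8: RHS = 1, y in [1, 12]  -> 2 point(s)
  x = 9: RHS = 1, y in [1, 12]  -> 2 point(s)
  x = 10: RHS = 3, y in [4, 9]  -> 2 point(s)
  x = 11: RHS = 0, y in [0]  -> 1 point(s)
Affine points: 15. Add the point at infinity: total = 16.

#E(F_13) = 16


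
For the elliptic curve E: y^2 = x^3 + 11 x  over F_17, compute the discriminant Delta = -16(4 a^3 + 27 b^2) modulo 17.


4 a^3 + 27 b^2 = 4*11^3 + 27*0^2 = 5324 + 0 = 5324
Delta = -16 * (5324) = -85184
Delta mod 17 = 3

Delta = 3 (mod 17)


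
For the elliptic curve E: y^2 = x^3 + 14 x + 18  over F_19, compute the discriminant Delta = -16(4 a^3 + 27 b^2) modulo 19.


4 a^3 + 27 b^2 = 4*14^3 + 27*18^2 = 10976 + 8748 = 19724
Delta = -16 * (19724) = -315584
Delta mod 19 = 6

Delta = 6 (mod 19)


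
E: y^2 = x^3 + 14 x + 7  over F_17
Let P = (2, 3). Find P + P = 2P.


Doubling: s = (3 x1^2 + a) / (2 y1)
s = (3*2^2 + 14) / (2*3) mod 17 = 10
x3 = s^2 - 2 x1 mod 17 = 10^2 - 2*2 = 11
y3 = s (x1 - x3) - y1 mod 17 = 10 * (2 - 11) - 3 = 9

2P = (11, 9)


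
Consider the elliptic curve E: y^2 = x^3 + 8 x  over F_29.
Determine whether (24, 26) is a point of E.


Check whether y^2 = x^3 + 8 x + 0 (mod 29) for (x, y) = (24, 26).
LHS: y^2 = 26^2 mod 29 = 9
RHS: x^3 + 8 x + 0 = 24^3 + 8*24 + 0 mod 29 = 9
LHS = RHS

Yes, on the curve


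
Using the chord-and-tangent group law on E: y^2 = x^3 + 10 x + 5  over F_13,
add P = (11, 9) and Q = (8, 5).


P != Q, so use the chord formula.
s = (y2 - y1) / (x2 - x1) = (9) / (10) mod 13 = 10
x3 = s^2 - x1 - x2 mod 13 = 10^2 - 11 - 8 = 3
y3 = s (x1 - x3) - y1 mod 13 = 10 * (11 - 3) - 9 = 6

P + Q = (3, 6)


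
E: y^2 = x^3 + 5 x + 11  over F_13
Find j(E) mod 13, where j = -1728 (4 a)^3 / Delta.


Delta = -16(4 a^3 + 27 b^2) mod 13 = 9
-1728 * (4 a)^3 = -1728 * (4*5)^3 mod 13 = 5
j = 5 * 9^(-1) mod 13 = 2

j = 2 (mod 13)


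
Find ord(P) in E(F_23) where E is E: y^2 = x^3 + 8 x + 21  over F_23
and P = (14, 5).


Compute successive multiples of P until we hit O:
  1P = (14, 5)
  2P = (7, 12)
  3P = (3, 7)
  4P = (22, 9)
  5P = (16, 17)
  6P = (6, 20)
  7P = (4, 5)
  8P = (5, 18)
  ... (continuing to 19P)
  19P = O

ord(P) = 19


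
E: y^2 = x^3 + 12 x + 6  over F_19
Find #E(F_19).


For each x in F_19, count y with y^2 = x^3 + 12 x + 6 mod 19:
  x = 0: RHS = 6, y in [5, 14]  -> 2 point(s)
  x = 1: RHS = 0, y in [0]  -> 1 point(s)
  x = 2: RHS = 0, y in [0]  -> 1 point(s)
  x = 4: RHS = 4, y in [2, 17]  -> 2 point(s)
  x = 5: RHS = 1, y in [1, 18]  -> 2 point(s)
  x = 6: RHS = 9, y in [3, 16]  -> 2 point(s)
  x = 8: RHS = 6, y in [5, 14]  -> 2 point(s)
  x = 9: RHS = 7, y in [8, 11]  -> 2 point(s)
  x = 10: RHS = 5, y in [9, 10]  -> 2 point(s)
  x = 11: RHS = 6, y in [5, 14]  -> 2 point(s)
  x = 12: RHS = 16, y in [4, 15]  -> 2 point(s)
  x = 14: RHS = 11, y in [7, 12]  -> 2 point(s)
  x = 16: RHS = 0, y in [0]  -> 1 point(s)
Affine points: 23. Add the point at infinity: total = 24.

#E(F_19) = 24


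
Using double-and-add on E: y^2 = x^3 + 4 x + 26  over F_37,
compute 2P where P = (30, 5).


k = 2 = 10_2 (binary, LSB first: 01)
Double-and-add from P = (30, 5):
  bit 0 = 0: acc unchanged = O
  bit 1 = 1: acc = O + (30, 32) = (30, 32)

2P = (30, 32)


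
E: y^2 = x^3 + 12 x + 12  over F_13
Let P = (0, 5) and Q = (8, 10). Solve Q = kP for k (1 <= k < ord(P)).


Enumerate multiples of P until we hit Q = (8, 10):
  1P = (0, 5)
  2P = (3, 7)
  3P = (9, 2)
  4P = (7, 6)
  5P = (10, 1)
  6P = (12, 5)
  7P = (1, 8)
  8P = (8, 10)
Match found at i = 8.

k = 8


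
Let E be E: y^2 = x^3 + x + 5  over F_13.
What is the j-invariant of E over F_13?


Delta = -16(4 a^3 + 27 b^2) mod 13 = 4
-1728 * (4 a)^3 = -1728 * (4*1)^3 mod 13 = 12
j = 12 * 4^(-1) mod 13 = 3

j = 3 (mod 13)


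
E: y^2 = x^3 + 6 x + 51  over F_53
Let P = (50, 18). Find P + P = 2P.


Doubling: s = (3 x1^2 + a) / (2 y1)
s = (3*50^2 + 6) / (2*18) mod 53 = 23
x3 = s^2 - 2 x1 mod 53 = 23^2 - 2*50 = 5
y3 = s (x1 - x3) - y1 mod 53 = 23 * (50 - 5) - 18 = 10

2P = (5, 10)


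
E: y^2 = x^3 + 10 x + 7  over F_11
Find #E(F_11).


For each x in F_11, count y with y^2 = x^3 + 10 x + 7 mod 11:
  x = 3: RHS = 9, y in [3, 8]  -> 2 point(s)
  x = 4: RHS = 1, y in [1, 10]  -> 2 point(s)
  x = 8: RHS = 5, y in [4, 7]  -> 2 point(s)
  x = 9: RHS = 1, y in [1, 10]  -> 2 point(s)
Affine points: 8. Add the point at infinity: total = 9.

#E(F_11) = 9


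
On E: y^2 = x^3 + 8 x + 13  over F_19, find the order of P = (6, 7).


Compute successive multiples of P until we hit O:
  1P = (6, 7)
  2P = (14, 0)
  3P = (6, 12)
  4P = O

ord(P) = 4


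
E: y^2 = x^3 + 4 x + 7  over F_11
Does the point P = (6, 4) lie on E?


Check whether y^2 = x^3 + 4 x + 7 (mod 11) for (x, y) = (6, 4).
LHS: y^2 = 4^2 mod 11 = 5
RHS: x^3 + 4 x + 7 = 6^3 + 4*6 + 7 mod 11 = 5
LHS = RHS

Yes, on the curve


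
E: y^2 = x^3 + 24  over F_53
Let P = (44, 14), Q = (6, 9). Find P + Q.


P != Q, so use the chord formula.
s = (y2 - y1) / (x2 - x1) = (48) / (15) mod 53 = 35
x3 = s^2 - x1 - x2 mod 53 = 35^2 - 44 - 6 = 9
y3 = s (x1 - x3) - y1 mod 53 = 35 * (44 - 9) - 14 = 45

P + Q = (9, 45)


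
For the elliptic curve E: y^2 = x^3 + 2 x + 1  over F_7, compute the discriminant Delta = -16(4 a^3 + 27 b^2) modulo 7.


4 a^3 + 27 b^2 = 4*2^3 + 27*1^2 = 32 + 27 = 59
Delta = -16 * (59) = -944
Delta mod 7 = 1

Delta = 1 (mod 7)


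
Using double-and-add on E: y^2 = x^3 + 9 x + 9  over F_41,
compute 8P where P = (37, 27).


k = 8 = 1000_2 (binary, LSB first: 0001)
Double-and-add from P = (37, 27):
  bit 0 = 0: acc unchanged = O
  bit 1 = 0: acc unchanged = O
  bit 2 = 0: acc unchanged = O
  bit 3 = 1: acc = O + (17, 27) = (17, 27)

8P = (17, 27)


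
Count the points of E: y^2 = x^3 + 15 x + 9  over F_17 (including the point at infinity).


For each x in F_17, count y with y^2 = x^3 + 15 x + 9 mod 17:
  x = 0: RHS = 9, y in [3, 14]  -> 2 point(s)
  x = 1: RHS = 8, y in [5, 12]  -> 2 point(s)
  x = 2: RHS = 13, y in [8, 9]  -> 2 point(s)
  x = 3: RHS = 13, y in [8, 9]  -> 2 point(s)
  x = 6: RHS = 9, y in [3, 14]  -> 2 point(s)
  x = 7: RHS = 15, y in [7, 10]  -> 2 point(s)
  x = 11: RHS = 9, y in [3, 14]  -> 2 point(s)
  x = 12: RHS = 13, y in [8, 9]  -> 2 point(s)
  x = 13: RHS = 4, y in [2, 15]  -> 2 point(s)
Affine points: 18. Add the point at infinity: total = 19.

#E(F_17) = 19


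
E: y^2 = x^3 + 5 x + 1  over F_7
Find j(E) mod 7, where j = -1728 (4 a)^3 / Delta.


Delta = -16(4 a^3 + 27 b^2) mod 7 = 3
-1728 * (4 a)^3 = -1728 * (4*5)^3 mod 7 = 6
j = 6 * 3^(-1) mod 7 = 2

j = 2 (mod 7)


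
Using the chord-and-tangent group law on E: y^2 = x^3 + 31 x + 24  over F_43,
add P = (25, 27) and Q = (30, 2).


P != Q, so use the chord formula.
s = (y2 - y1) / (x2 - x1) = (18) / (5) mod 43 = 38
x3 = s^2 - x1 - x2 mod 43 = 38^2 - 25 - 30 = 13
y3 = s (x1 - x3) - y1 mod 43 = 38 * (25 - 13) - 27 = 42

P + Q = (13, 42)


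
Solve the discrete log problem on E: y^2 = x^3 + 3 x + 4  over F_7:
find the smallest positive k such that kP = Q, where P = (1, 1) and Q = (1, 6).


Enumerate multiples of P until we hit Q = (1, 6):
  1P = (1, 1)
  2P = (0, 2)
  3P = (0, 5)
  4P = (1, 6)
Match found at i = 4.

k = 4


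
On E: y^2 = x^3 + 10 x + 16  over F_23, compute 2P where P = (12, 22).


Doubling: s = (3 x1^2 + a) / (2 y1)
s = (3*12^2 + 10) / (2*22) mod 23 = 9
x3 = s^2 - 2 x1 mod 23 = 9^2 - 2*12 = 11
y3 = s (x1 - x3) - y1 mod 23 = 9 * (12 - 11) - 22 = 10

2P = (11, 10)


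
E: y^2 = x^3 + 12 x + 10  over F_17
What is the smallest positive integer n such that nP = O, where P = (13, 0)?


Compute successive multiples of P until we hit O:
  1P = (13, 0)
  2P = O

ord(P) = 2


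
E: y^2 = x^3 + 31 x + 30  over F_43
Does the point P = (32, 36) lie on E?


Check whether y^2 = x^3 + 31 x + 30 (mod 43) for (x, y) = (32, 36).
LHS: y^2 = 36^2 mod 43 = 6
RHS: x^3 + 31 x + 30 = 32^3 + 31*32 + 30 mod 43 = 35
LHS != RHS

No, not on the curve


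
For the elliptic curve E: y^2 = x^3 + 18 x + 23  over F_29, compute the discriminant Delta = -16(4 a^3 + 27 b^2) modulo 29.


4 a^3 + 27 b^2 = 4*18^3 + 27*23^2 = 23328 + 14283 = 37611
Delta = -16 * (37611) = -601776
Delta mod 29 = 3

Delta = 3 (mod 29)


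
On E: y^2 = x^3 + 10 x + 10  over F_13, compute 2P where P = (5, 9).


k = 2 = 10_2 (binary, LSB first: 01)
Double-and-add from P = (5, 9):
  bit 0 = 0: acc unchanged = O
  bit 1 = 1: acc = O + (6, 0) = (6, 0)

2P = (6, 0)


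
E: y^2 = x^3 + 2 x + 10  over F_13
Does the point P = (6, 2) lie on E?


Check whether y^2 = x^3 + 2 x + 10 (mod 13) for (x, y) = (6, 2).
LHS: y^2 = 2^2 mod 13 = 4
RHS: x^3 + 2 x + 10 = 6^3 + 2*6 + 10 mod 13 = 4
LHS = RHS

Yes, on the curve


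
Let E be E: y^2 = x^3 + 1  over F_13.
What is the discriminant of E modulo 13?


4 a^3 + 27 b^2 = 4*0^3 + 27*1^2 = 0 + 27 = 27
Delta = -16 * (27) = -432
Delta mod 13 = 10

Delta = 10 (mod 13)


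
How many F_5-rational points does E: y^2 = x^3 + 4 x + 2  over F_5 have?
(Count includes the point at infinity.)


For each x in F_5, count y with y^2 = x^3 + 4 x + 2 mod 5:
  x = 3: RHS = 1, y in [1, 4]  -> 2 point(s)
Affine points: 2. Add the point at infinity: total = 3.

#E(F_5) = 3


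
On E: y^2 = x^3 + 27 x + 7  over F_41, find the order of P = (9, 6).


Compute successive multiples of P until we hit O:
  1P = (9, 6)
  2P = (27, 40)
  3P = (3, 19)
  4P = (28, 1)
  5P = (6, 4)
  6P = (31, 34)
  7P = (26, 32)
  8P = (16, 5)
  ... (continuing to 39P)
  39P = O

ord(P) = 39


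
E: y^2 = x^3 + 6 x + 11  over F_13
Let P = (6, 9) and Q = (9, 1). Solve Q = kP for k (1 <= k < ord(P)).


Enumerate multiples of P until we hit Q = (9, 1):
  1P = (6, 9)
  2P = (5, 6)
  3P = (11, 2)
  4P = (12, 2)
  5P = (9, 1)
Match found at i = 5.

k = 5


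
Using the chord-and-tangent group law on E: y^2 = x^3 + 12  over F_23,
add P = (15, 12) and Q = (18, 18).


P != Q, so use the chord formula.
s = (y2 - y1) / (x2 - x1) = (6) / (3) mod 23 = 2
x3 = s^2 - x1 - x2 mod 23 = 2^2 - 15 - 18 = 17
y3 = s (x1 - x3) - y1 mod 23 = 2 * (15 - 17) - 12 = 7

P + Q = (17, 7)


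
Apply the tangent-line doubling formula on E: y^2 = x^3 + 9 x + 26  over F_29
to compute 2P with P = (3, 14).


Doubling: s = (3 x1^2 + a) / (2 y1)
s = (3*3^2 + 9) / (2*14) mod 29 = 22
x3 = s^2 - 2 x1 mod 29 = 22^2 - 2*3 = 14
y3 = s (x1 - x3) - y1 mod 29 = 22 * (3 - 14) - 14 = 5

2P = (14, 5)


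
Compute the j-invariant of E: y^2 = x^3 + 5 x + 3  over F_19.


Delta = -16(4 a^3 + 27 b^2) mod 19 = 6
-1728 * (4 a)^3 = -1728 * (4*5)^3 mod 19 = 1
j = 1 * 6^(-1) mod 19 = 16

j = 16 (mod 19)


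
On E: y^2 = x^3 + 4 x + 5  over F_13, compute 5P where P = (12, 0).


k = 5 = 101_2 (binary, LSB first: 101)
Double-and-add from P = (12, 0):
  bit 0 = 1: acc = O + (12, 0) = (12, 0)
  bit 1 = 0: acc unchanged = (12, 0)
  bit 2 = 1: acc = (12, 0) + O = (12, 0)

5P = (12, 0)


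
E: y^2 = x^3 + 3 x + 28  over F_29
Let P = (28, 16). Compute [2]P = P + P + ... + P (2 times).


k = 2 = 10_2 (binary, LSB first: 01)
Double-and-add from P = (28, 16):
  bit 0 = 0: acc unchanged = O
  bit 1 = 1: acc = O + (6, 28) = (6, 28)

2P = (6, 28)


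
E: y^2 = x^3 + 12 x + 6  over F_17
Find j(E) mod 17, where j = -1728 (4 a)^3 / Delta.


Delta = -16(4 a^3 + 27 b^2) mod 17 = 13
-1728 * (4 a)^3 = -1728 * (4*12)^3 mod 17 = 8
j = 8 * 13^(-1) mod 17 = 15

j = 15 (mod 17)


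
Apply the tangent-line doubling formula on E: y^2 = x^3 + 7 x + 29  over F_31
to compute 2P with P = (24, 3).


Doubling: s = (3 x1^2 + a) / (2 y1)
s = (3*24^2 + 7) / (2*3) mod 31 = 5
x3 = s^2 - 2 x1 mod 31 = 5^2 - 2*24 = 8
y3 = s (x1 - x3) - y1 mod 31 = 5 * (24 - 8) - 3 = 15

2P = (8, 15)


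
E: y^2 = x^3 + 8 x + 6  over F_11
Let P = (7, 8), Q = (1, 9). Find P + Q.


P != Q, so use the chord formula.
s = (y2 - y1) / (x2 - x1) = (1) / (5) mod 11 = 9
x3 = s^2 - x1 - x2 mod 11 = 9^2 - 7 - 1 = 7
y3 = s (x1 - x3) - y1 mod 11 = 9 * (7 - 7) - 8 = 3

P + Q = (7, 3)


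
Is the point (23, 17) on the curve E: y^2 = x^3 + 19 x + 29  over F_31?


Check whether y^2 = x^3 + 19 x + 29 (mod 31) for (x, y) = (23, 17).
LHS: y^2 = 17^2 mod 31 = 10
RHS: x^3 + 19 x + 29 = 23^3 + 19*23 + 29 mod 31 = 16
LHS != RHS

No, not on the curve


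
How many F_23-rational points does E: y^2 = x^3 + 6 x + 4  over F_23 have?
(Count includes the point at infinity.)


For each x in F_23, count y with y^2 = x^3 + 6 x + 4 mod 23:
  x = 0: RHS = 4, y in [2, 21]  -> 2 point(s)
  x = 2: RHS = 1, y in [1, 22]  -> 2 point(s)
  x = 3: RHS = 3, y in [7, 16]  -> 2 point(s)
  x = 4: RHS = 0, y in [0]  -> 1 point(s)
  x = 6: RHS = 3, y in [7, 16]  -> 2 point(s)
  x = 8: RHS = 12, y in [9, 14]  -> 2 point(s)
  x = 10: RHS = 6, y in [11, 12]  -> 2 point(s)
  x = 13: RHS = 2, y in [5, 18]  -> 2 point(s)
  x = 14: RHS = 3, y in [7, 16]  -> 2 point(s)
  x = 19: RHS = 8, y in [10, 13]  -> 2 point(s)
Affine points: 19. Add the point at infinity: total = 20.

#E(F_23) = 20


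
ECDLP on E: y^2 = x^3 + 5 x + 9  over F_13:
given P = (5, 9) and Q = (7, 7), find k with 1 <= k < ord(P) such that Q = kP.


Enumerate multiples of P until we hit Q = (7, 7):
  1P = (5, 9)
  2P = (12, 9)
  3P = (9, 4)
  4P = (3, 8)
  5P = (2, 12)
  6P = (7, 6)
  7P = (0, 3)
  8P = (11, 2)
  9P = (11, 11)
  10P = (0, 10)
  11P = (7, 7)
Match found at i = 11.

k = 11


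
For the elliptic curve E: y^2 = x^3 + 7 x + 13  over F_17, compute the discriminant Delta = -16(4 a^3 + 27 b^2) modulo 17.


4 a^3 + 27 b^2 = 4*7^3 + 27*13^2 = 1372 + 4563 = 5935
Delta = -16 * (5935) = -94960
Delta mod 17 = 2

Delta = 2 (mod 17)


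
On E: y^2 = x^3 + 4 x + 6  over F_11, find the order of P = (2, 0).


Compute successive multiples of P until we hit O:
  1P = (2, 0)
  2P = O

ord(P) = 2


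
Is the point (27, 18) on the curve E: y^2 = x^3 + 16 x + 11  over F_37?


Check whether y^2 = x^3 + 16 x + 11 (mod 37) for (x, y) = (27, 18).
LHS: y^2 = 18^2 mod 37 = 28
RHS: x^3 + 16 x + 11 = 27^3 + 16*27 + 11 mod 37 = 35
LHS != RHS

No, not on the curve


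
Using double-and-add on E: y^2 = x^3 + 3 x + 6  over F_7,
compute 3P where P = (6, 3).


k = 3 = 11_2 (binary, LSB first: 11)
Double-and-add from P = (6, 3):
  bit 0 = 1: acc = O + (6, 3) = (6, 3)
  bit 1 = 1: acc = (6, 3) + (3, 0) = (6, 4)

3P = (6, 4)


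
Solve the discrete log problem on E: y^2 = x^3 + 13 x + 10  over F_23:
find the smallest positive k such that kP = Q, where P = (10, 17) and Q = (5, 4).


Enumerate multiples of P until we hit Q = (5, 4):
  1P = (10, 17)
  2P = (5, 4)
Match found at i = 2.

k = 2


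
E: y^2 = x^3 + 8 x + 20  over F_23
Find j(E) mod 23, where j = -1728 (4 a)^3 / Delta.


Delta = -16(4 a^3 + 27 b^2) mod 23 = 6
-1728 * (4 a)^3 = -1728 * (4*8)^3 mod 23 = 21
j = 21 * 6^(-1) mod 23 = 15

j = 15 (mod 23)


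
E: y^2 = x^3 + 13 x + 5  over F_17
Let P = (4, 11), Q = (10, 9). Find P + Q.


P != Q, so use the chord formula.
s = (y2 - y1) / (x2 - x1) = (15) / (6) mod 17 = 11
x3 = s^2 - x1 - x2 mod 17 = 11^2 - 4 - 10 = 5
y3 = s (x1 - x3) - y1 mod 17 = 11 * (4 - 5) - 11 = 12

P + Q = (5, 12)


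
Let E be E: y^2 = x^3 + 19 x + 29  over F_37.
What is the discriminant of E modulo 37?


4 a^3 + 27 b^2 = 4*19^3 + 27*29^2 = 27436 + 22707 = 50143
Delta = -16 * (50143) = -802288
Delta mod 37 = 20

Delta = 20 (mod 37)


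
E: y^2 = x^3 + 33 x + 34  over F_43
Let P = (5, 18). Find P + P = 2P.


Doubling: s = (3 x1^2 + a) / (2 y1)
s = (3*5^2 + 33) / (2*18) mod 43 = 3
x3 = s^2 - 2 x1 mod 43 = 3^2 - 2*5 = 42
y3 = s (x1 - x3) - y1 mod 43 = 3 * (5 - 42) - 18 = 0

2P = (42, 0)


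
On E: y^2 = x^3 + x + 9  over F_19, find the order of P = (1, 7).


Compute successive multiples of P until we hit O:
  1P = (1, 7)
  2P = (7, 13)
  3P = (12, 1)
  4P = (3, 1)
  5P = (5, 5)
  6P = (18, 11)
  7P = (4, 18)
  8P = (0, 3)
  ... (continuing to 26P)
  26P = O

ord(P) = 26


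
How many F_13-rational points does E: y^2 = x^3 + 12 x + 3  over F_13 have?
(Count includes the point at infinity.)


For each x in F_13, count y with y^2 = x^3 + 12 x + 3 mod 13:
  x = 0: RHS = 3, y in [4, 9]  -> 2 point(s)
  x = 1: RHS = 3, y in [4, 9]  -> 2 point(s)
  x = 2: RHS = 9, y in [3, 10]  -> 2 point(s)
  x = 3: RHS = 1, y in [1, 12]  -> 2 point(s)
  x = 7: RHS = 1, y in [1, 12]  -> 2 point(s)
  x = 8: RHS = 0, y in [0]  -> 1 point(s)
  x = 11: RHS = 10, y in [6, 7]  -> 2 point(s)
  x = 12: RHS = 3, y in [4, 9]  -> 2 point(s)
Affine points: 15. Add the point at infinity: total = 16.

#E(F_13) = 16


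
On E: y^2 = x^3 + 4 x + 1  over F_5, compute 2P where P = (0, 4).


Doubling: s = (3 x1^2 + a) / (2 y1)
s = (3*0^2 + 4) / (2*4) mod 5 = 3
x3 = s^2 - 2 x1 mod 5 = 3^2 - 2*0 = 4
y3 = s (x1 - x3) - y1 mod 5 = 3 * (0 - 4) - 4 = 4

2P = (4, 4)


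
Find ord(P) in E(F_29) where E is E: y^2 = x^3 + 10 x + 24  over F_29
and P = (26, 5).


Compute successive multiples of P until we hit O:
  1P = (26, 5)
  2P = (2, 20)
  3P = (10, 14)
  4P = (0, 13)
  5P = (23, 3)
  6P = (3, 20)
  7P = (28, 19)
  8P = (24, 9)
  ... (continuing to 31P)
  31P = O

ord(P) = 31


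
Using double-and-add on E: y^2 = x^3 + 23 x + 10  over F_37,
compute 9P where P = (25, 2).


k = 9 = 1001_2 (binary, LSB first: 1001)
Double-and-add from P = (25, 2):
  bit 0 = 1: acc = O + (25, 2) = (25, 2)
  bit 1 = 0: acc unchanged = (25, 2)
  bit 2 = 0: acc unchanged = (25, 2)
  bit 3 = 1: acc = (25, 2) + (35, 17) = (7, 25)

9P = (7, 25)


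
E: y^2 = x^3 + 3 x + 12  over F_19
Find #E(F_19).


For each x in F_19, count y with y^2 = x^3 + 3 x + 12 mod 19:
  x = 1: RHS = 16, y in [4, 15]  -> 2 point(s)
  x = 2: RHS = 7, y in [8, 11]  -> 2 point(s)
  x = 5: RHS = 0, y in [0]  -> 1 point(s)
  x = 8: RHS = 16, y in [4, 15]  -> 2 point(s)
  x = 10: RHS = 16, y in [4, 15]  -> 2 point(s)
  x = 12: RHS = 9, y in [3, 16]  -> 2 point(s)
  x = 13: RHS = 6, y in [5, 14]  -> 2 point(s)
  x = 14: RHS = 5, y in [9, 10]  -> 2 point(s)
  x = 17: RHS = 17, y in [6, 13]  -> 2 point(s)
Affine points: 17. Add the point at infinity: total = 18.

#E(F_19) = 18
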